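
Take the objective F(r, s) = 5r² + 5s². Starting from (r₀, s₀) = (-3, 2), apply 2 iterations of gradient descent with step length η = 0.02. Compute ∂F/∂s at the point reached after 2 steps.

12.8

∇F = (10r, 10s)
(r₁, s₁) = (-3, 2) − 0.02·(-30, 20) = (-2.4, 1.6)
(r₂, s₂) = (-2.4, 1.6) − 0.02·(-24, 16) = (-1.92, 1.28)
∂F/∂s at (-1.92, 1.28) = 12.8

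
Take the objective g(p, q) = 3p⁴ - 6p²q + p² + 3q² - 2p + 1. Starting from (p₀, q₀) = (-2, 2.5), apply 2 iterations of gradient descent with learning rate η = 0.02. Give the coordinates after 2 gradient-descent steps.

∇g = (12p³ - 12pq + 2p - 2, -6p² + 6q)
(p₁, q₁) = (-2, 2.5) − 0.02·(-42, -9) = (-1.16, 2.68)
(p₂, q₂) = (-1.16, 2.68) − 0.02·(14.254848, 8.0064) = (-1.44509696, 2.519872)

(-1.44509696, 2.519872)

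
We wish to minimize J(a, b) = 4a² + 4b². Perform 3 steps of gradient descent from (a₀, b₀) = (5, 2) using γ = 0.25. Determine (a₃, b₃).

(-5, -2)

∇J = (8a, 8b)
(a₁, b₁) = (5, 2) − 0.25·(40, 16) = (-5, -2)
(a₂, b₂) = (-5, -2) − 0.25·(-40, -16) = (5, 2)
(a₃, b₃) = (5, 2) − 0.25·(40, 16) = (-5, -2)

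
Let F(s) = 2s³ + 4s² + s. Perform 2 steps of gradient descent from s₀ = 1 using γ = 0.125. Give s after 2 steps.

F′(s) = 6s² + 8s + 1
s₁ = 1 − 0.125·15 = -0.875
s₂ = -0.875 − 0.125·(-1.40625) = -0.69921875

-0.69921875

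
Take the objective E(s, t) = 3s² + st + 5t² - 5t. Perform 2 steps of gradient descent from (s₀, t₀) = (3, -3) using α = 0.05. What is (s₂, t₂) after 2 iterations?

(1.645, -0.5625)

∇E = (6s + t, s + 10t - 5)
Step 1: at (3, -3), ∇E = (15, -32) → (3, -3) − 0.05·(15, -32) = (2.25, -1.4)
Step 2: at (2.25, -1.4), ∇E = (12.1, -16.75) → (2.25, -1.4) − 0.05·(12.1, -16.75) = (1.645, -0.5625)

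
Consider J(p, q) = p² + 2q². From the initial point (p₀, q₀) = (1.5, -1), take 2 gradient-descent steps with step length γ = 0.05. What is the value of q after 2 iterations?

∇J = (2p, 4q)
(p₁, q₁) = (1.5, -1) − 0.05·(3, -4) = (1.35, -0.8)
(p₂, q₂) = (1.35, -0.8) − 0.05·(2.7, -3.2) = (1.215, -0.64)
q = -0.64

-0.64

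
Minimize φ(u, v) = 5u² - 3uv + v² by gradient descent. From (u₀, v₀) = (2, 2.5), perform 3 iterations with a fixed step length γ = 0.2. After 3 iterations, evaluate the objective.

∇φ = (10u - 3v, -3u + 2v)
Step 1: at (2, 2.5), ∇φ = (12.5, -1) → (2, 2.5) − 0.2·(12.5, -1) = (-0.5, 2.7)
Step 2: at (-0.5, 2.7), ∇φ = (-13.1, 6.9) → (-0.5, 2.7) − 0.2·(-13.1, 6.9) = (2.12, 1.32)
Step 3: at (2.12, 1.32), ∇φ = (17.24, -3.72) → (2.12, 1.32) − 0.2·(17.24, -3.72) = (-1.328, 2.064)
φ(-1.328, 2.064) = 21.300992

21.300992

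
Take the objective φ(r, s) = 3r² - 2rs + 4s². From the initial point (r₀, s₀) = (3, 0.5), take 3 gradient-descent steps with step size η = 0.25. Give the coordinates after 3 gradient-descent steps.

(-1.375, 2.1875)

∇φ = (6r - 2s, -2r + 8s)
Step 1: at (3, 0.5), ∇φ = (17, -2) → (3, 0.5) − 0.25·(17, -2) = (-1.25, 1)
Step 2: at (-1.25, 1), ∇φ = (-9.5, 10.5) → (-1.25, 1) − 0.25·(-9.5, 10.5) = (1.125, -1.625)
Step 3: at (1.125, -1.625), ∇φ = (10, -15.25) → (1.125, -1.625) − 0.25·(10, -15.25) = (-1.375, 2.1875)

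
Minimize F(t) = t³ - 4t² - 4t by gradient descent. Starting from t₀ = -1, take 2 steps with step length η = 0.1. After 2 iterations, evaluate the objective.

-79.525840183

F′(t) = 3t² - 8t - 4
t₁ = -1 − 0.1·7 = -1.7
t₂ = -1.7 − 0.1·18.27 = -3.527
F(-3.527) = -79.525840183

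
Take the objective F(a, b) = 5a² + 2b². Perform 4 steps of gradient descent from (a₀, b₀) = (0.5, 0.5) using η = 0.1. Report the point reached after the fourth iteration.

(0, 0.0648)

∇F = (10a, 4b)
Step 1: at (0.5, 0.5), ∇F = (5, 2) → (0.5, 0.5) − 0.1·(5, 2) = (0, 0.3)
Step 2: at (0, 0.3), ∇F = (0, 1.2) → (0, 0.3) − 0.1·(0, 1.2) = (0, 0.18)
Step 3: at (0, 0.18), ∇F = (0, 0.72) → (0, 0.18) − 0.1·(0, 0.72) = (0, 0.108)
Step 4: at (0, 0.108), ∇F = (0, 0.432) → (0, 0.108) − 0.1·(0, 0.432) = (0, 0.0648)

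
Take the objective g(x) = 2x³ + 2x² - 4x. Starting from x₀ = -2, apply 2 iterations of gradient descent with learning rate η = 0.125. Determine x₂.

g′(x) = 6x² + 4x - 4
Step 1: g′(-2) = 12; x₁ = -2 − 0.125·12 = -3.5
Step 2: g′(-3.5) = 55.5; x₂ = -3.5 − 0.125·55.5 = -10.4375

-10.4375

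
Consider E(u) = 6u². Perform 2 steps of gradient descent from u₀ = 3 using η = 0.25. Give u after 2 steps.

E′(u) = 12u
Step 1: E′(3) = 36; u₁ = 3 − 0.25·36 = -6
Step 2: E′(-6) = -72; u₂ = -6 − 0.25·(-72) = 12

12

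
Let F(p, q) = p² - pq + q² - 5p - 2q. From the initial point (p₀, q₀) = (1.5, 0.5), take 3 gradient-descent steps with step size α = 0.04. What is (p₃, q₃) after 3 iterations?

∇F = (2p - q - 5, -p + 2q - 2)
(p₁, q₁) = (1.5, 0.5) − 0.04·(-2.5, -2.5) = (1.6, 0.6)
(p₂, q₂) = (1.6, 0.6) − 0.04·(-2.4, -2.4) = (1.696, 0.696)
(p₃, q₃) = (1.696, 0.696) − 0.04·(-2.304, -2.304) = (1.78816, 0.78816)

(1.78816, 0.78816)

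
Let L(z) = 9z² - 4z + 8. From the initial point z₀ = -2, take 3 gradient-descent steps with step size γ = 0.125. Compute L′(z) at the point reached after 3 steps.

78.125

L′(z) = 18z - 4
z₁ = -2 − 0.125·(-40) = 3
z₂ = 3 − 0.125·50 = -3.25
z₃ = -3.25 − 0.125·(-62.5) = 4.5625
L′(z) at (4.5625) = 78.125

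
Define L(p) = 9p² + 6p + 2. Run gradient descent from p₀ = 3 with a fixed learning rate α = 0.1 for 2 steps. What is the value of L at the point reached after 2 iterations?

L′(p) = 18p + 6
p₁ = 3 − 0.1·60 = -3
p₂ = -3 − 0.1·(-48) = 1.8
L(1.8) = 41.96

41.96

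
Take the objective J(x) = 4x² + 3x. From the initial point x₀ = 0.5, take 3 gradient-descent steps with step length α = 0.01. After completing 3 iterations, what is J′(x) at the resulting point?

J′(x) = 8x + 3
x₁ = 0.5 − 0.01·7 = 0.43
x₂ = 0.43 − 0.01·6.44 = 0.3656
x₃ = 0.3656 − 0.01·5.9248 = 0.306352
J′(x) at (0.306352) = 5.450816

5.450816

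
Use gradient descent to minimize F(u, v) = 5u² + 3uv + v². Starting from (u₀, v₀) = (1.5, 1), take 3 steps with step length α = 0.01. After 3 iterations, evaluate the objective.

∇F = (10u + 3v, 3u + 2v)
(u₁, v₁) = (1.5, 1) − 0.01·(18, 6.5) = (1.32, 0.935)
(u₂, v₂) = (1.32, 0.935) − 0.01·(16.005, 5.83) = (1.15995, 0.8767)
(u₃, v₃) = (1.15995, 0.8767) − 0.01·(14.2296, 5.23325) = (1.017654, 0.8243675)
F(1.017654, 0.8243675) = 8.37444274517125

8.37444274517125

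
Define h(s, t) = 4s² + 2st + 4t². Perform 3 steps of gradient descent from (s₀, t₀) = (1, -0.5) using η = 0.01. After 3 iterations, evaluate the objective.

2.660461136064

∇h = (8s + 2t, 2s + 8t)
(s₁, t₁) = (1, -0.5) − 0.01·(7, -2) = (0.93, -0.48)
(s₂, t₂) = (0.93, -0.48) − 0.01·(6.48, -1.98) = (0.8652, -0.4602)
(s₃, t₃) = (0.8652, -0.4602) − 0.01·(6.0012, -1.9512) = (0.805188, -0.440688)
h(0.805188, -0.440688) = 2.660461136064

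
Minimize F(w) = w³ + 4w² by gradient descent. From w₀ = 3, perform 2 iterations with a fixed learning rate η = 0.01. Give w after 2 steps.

F′(w) = 3w² + 8w
w₁ = 3 − 0.01·51 = 2.49
w₂ = 2.49 − 0.01·38.5203 = 2.104797

2.104797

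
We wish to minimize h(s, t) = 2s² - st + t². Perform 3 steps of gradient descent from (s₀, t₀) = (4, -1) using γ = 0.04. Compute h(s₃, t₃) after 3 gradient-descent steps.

11.639689314304

∇h = (4s - t, -s + 2t)
(s₁, t₁) = (4, -1) − 0.04·(17, -6) = (3.32, -0.76)
(s₂, t₂) = (3.32, -0.76) − 0.04·(14.04, -4.84) = (2.7584, -0.5664)
(s₃, t₃) = (2.7584, -0.5664) − 0.04·(11.6, -3.8912) = (2.2944, -0.410752)
h(2.2944, -0.410752) = 11.639689314304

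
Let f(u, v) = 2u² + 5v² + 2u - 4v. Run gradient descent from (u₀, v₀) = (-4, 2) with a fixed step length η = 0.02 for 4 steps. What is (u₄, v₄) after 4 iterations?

∇f = (4u + 2, 10v - 4)
Step 1: at (-4, 2), ∇f = (-14, 16) → (-4, 2) − 0.02·(-14, 16) = (-3.72, 1.68)
Step 2: at (-3.72, 1.68), ∇f = (-12.88, 12.8) → (-3.72, 1.68) − 0.02·(-12.88, 12.8) = (-3.4624, 1.424)
Step 3: at (-3.4624, 1.424), ∇f = (-11.8496, 10.24) → (-3.4624, 1.424) − 0.02·(-11.8496, 10.24) = (-3.225408, 1.2192)
Step 4: at (-3.225408, 1.2192), ∇f = (-10.901632, 8.192) → (-3.225408, 1.2192) − 0.02·(-10.901632, 8.192) = (-3.00737536, 1.05536)

(-3.00737536, 1.05536)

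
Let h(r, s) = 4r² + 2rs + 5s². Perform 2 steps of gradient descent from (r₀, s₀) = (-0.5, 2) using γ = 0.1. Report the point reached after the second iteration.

(-0.12, 0.1)

∇h = (8r + 2s, 2r + 10s)
Step 1: at (-0.5, 2), ∇h = (0, 19) → (-0.5, 2) − 0.1·(0, 19) = (-0.5, 0.1)
Step 2: at (-0.5, 0.1), ∇h = (-3.8, 0) → (-0.5, 0.1) − 0.1·(-3.8, 0) = (-0.12, 0.1)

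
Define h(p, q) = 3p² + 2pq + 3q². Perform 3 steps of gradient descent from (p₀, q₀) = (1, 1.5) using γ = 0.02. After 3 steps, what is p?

∇h = (6p + 2q, 2p + 6q)
(p₁, q₁) = (1, 1.5) − 0.02·(9, 11) = (0.82, 1.28)
(p₂, q₂) = (0.82, 1.28) − 0.02·(7.48, 9.32) = (0.6704, 1.0936)
(p₃, q₃) = (0.6704, 1.0936) − 0.02·(6.2096, 7.9024) = (0.546208, 0.935552)
p = 0.546208

0.546208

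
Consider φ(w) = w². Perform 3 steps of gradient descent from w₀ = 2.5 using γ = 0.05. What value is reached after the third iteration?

φ′(w) = 2w
Step 1: φ′(2.5) = 5; w₁ = 2.5 − 0.05·5 = 2.25
Step 2: φ′(2.25) = 4.5; w₂ = 2.25 − 0.05·4.5 = 2.025
Step 3: φ′(2.025) = 4.05; w₃ = 2.025 − 0.05·4.05 = 1.8225

1.8225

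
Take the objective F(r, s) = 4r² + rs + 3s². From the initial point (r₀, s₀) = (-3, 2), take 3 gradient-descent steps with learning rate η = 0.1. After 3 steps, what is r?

∇F = (8r + s, r + 6s)
(r₁, s₁) = (-3, 2) − 0.1·(-22, 9) = (-0.8, 1.1)
(r₂, s₂) = (-0.8, 1.1) − 0.1·(-5.3, 5.8) = (-0.27, 0.52)
(r₃, s₃) = (-0.27, 0.52) − 0.1·(-1.64, 2.85) = (-0.106, 0.235)
r = -0.106

-0.106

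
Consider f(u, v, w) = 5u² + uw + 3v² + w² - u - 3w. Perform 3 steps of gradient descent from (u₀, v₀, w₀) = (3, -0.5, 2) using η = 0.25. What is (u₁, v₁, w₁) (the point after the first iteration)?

(-4.75, 0.25, 1)

∇f = (10u + w - 1, 6v, u + 2w - 3)
(u₁, v₁, w₁) = (3, -0.5, 2) − 0.25·(31, -3, 4) = (-4.75, 0.25, 1)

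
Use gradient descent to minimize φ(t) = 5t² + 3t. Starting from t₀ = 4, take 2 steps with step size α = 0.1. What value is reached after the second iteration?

-0.3

φ′(t) = 10t + 3
Step 1: φ′(4) = 43; t₁ = 4 − 0.1·43 = -0.3
Step 2: φ′(-0.3) = 0; t₂ = -0.3 − 0.1·0 = -0.3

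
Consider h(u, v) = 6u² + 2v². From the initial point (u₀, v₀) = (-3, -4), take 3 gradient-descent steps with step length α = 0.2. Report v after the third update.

-0.032

∇h = (12u, 4v)
(u₁, v₁) = (-3, -4) − 0.2·(-36, -16) = (4.2, -0.8)
(u₂, v₂) = (4.2, -0.8) − 0.2·(50.4, -3.2) = (-5.88, -0.16)
(u₃, v₃) = (-5.88, -0.16) − 0.2·(-70.56, -0.64) = (8.232, -0.032)
v = -0.032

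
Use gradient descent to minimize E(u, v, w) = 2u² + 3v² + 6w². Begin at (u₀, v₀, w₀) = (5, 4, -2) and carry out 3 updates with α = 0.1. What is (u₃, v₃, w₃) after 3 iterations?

(1.08, 0.256, 0.016)

∇E = (4u, 6v, 12w)
Step 1: at (5, 4, -2), ∇E = (20, 24, -24) → (5, 4, -2) − 0.1·(20, 24, -24) = (3, 1.6, 0.4)
Step 2: at (3, 1.6, 0.4), ∇E = (12, 9.6, 4.8) → (3, 1.6, 0.4) − 0.1·(12, 9.6, 4.8) = (1.8, 0.64, -0.08)
Step 3: at (1.8, 0.64, -0.08), ∇E = (7.2, 3.84, -0.96) → (1.8, 0.64, -0.08) − 0.1·(7.2, 3.84, -0.96) = (1.08, 0.256, 0.016)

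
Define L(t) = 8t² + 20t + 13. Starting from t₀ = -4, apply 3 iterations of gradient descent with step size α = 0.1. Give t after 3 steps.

L′(t) = 16t + 20
t₁ = -4 − 0.1·(-44) = 0.4
t₂ = 0.4 − 0.1·26.4 = -2.24
t₃ = -2.24 − 0.1·(-15.84) = -0.656

-0.656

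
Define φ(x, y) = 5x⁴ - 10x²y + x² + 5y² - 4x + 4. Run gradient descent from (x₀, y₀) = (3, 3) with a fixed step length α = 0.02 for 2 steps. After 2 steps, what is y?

∇φ = (20x³ - 20xy + 2x - 4, -10x² + 10y)
Step 1: at (3, 3), ∇φ = (362, -60) → (3, 3) − 0.02·(362, -60) = (-4.24, 4.2)
Step 2: at (-4.24, 4.2), ∇φ = (-1180.82048, -137.776) → (-4.24, 4.2) − 0.02·(-1180.82048, -137.776) = (19.3764096, 6.95552)
y = 6.95552

6.95552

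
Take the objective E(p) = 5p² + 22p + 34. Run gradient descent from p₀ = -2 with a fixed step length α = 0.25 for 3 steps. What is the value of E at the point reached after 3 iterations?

E′(p) = 10p + 22
Step 1: E′(-2) = 2; p₁ = -2 − 0.25·2 = -2.5
Step 2: E′(-2.5) = -3; p₂ = -2.5 − 0.25·(-3) = -1.75
Step 3: E′(-1.75) = 4.5; p₃ = -1.75 − 0.25·4.5 = -2.875
E(-2.875) = 12.078125

12.078125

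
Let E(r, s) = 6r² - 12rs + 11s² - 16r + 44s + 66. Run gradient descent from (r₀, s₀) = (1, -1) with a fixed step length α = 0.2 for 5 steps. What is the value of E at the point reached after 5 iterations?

2453942.4153865216

∇E = (12r - 12s - 16, -12r + 22s + 44)
Step 1: at (1, -1), ∇E = (8, 10) → (1, -1) − 0.2·(8, 10) = (-0.6, -3)
Step 2: at (-0.6, -3), ∇E = (12.8, -14.8) → (-0.6, -3) − 0.2·(12.8, -14.8) = (-3.16, -0.04)
Step 3: at (-3.16, -0.04), ∇E = (-53.44, 81.04) → (-3.16, -0.04) − 0.2·(-53.44, 81.04) = (7.528, -16.248)
Step 4: at (7.528, -16.248), ∇E = (269.312, -403.792) → (7.528, -16.248) − 0.2·(269.312, -403.792) = (-46.3344, 64.5104)
Step 5: at (-46.3344, 64.5104), ∇E = (-1346.1376, 2019.2416) → (-46.3344, 64.5104) − 0.2·(-1346.1376, 2019.2416) = (222.89312, -339.33792)
E(222.89312, -339.33792) = 2453942.4153865216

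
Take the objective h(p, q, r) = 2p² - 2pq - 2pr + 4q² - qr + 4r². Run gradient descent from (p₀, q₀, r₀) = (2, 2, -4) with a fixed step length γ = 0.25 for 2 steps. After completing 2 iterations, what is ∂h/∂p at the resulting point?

14.25

∇h = (4p - 2q - 2r, -2p + 8q - r, -2p - q + 8r)
(p₁, q₁, r₁) = (2, 2, -4) − 0.25·(12, 16, -38) = (-1, -2, 5.5)
(p₂, q₂, r₂) = (-1, -2, 5.5) − 0.25·(-11, -19.5, 48) = (1.75, 2.875, -6.5)
∂h/∂p at (1.75, 2.875, -6.5) = 14.25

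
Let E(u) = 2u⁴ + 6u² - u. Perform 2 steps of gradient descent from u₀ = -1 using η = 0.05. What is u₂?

E′(u) = 8u³ + 12u - 1
Step 1: E′(-1) = -21; u₁ = -1 − 0.05·(-21) = 0.05
Step 2: E′(0.05) = -0.399; u₂ = 0.05 − 0.05·(-0.399) = 0.06995

0.06995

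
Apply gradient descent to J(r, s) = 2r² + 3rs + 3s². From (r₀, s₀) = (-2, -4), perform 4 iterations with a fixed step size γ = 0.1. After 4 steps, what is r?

∇J = (4r + 3s, 3r + 6s)
(r₁, s₁) = (-2, -4) − 0.1·(-20, -30) = (0, -1)
(r₂, s₂) = (0, -1) − 0.1·(-3, -6) = (0.3, -0.4)
(r₃, s₃) = (0.3, -0.4) − 0.1·(0, -1.5) = (0.3, -0.25)
(r₄, s₄) = (0.3, -0.25) − 0.1·(0.45, -0.6) = (0.255, -0.19)
r = 0.255

0.255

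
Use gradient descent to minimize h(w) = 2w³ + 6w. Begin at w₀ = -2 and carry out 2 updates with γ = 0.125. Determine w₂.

-31.296875

h′(w) = 6w² + 6
w₁ = -2 − 0.125·30 = -5.75
w₂ = -5.75 − 0.125·204.375 = -31.296875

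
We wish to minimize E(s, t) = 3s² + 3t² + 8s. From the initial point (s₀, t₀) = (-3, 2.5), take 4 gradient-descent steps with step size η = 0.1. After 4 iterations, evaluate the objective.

∇E = (6s + 8, 6t)
Step 1: at (-3, 2.5), ∇E = (-10, 15) → (-3, 2.5) − 0.1·(-10, 15) = (-2, 1)
Step 2: at (-2, 1), ∇E = (-4, 6) → (-2, 1) − 0.1·(-4, 6) = (-1.6, 0.4)
Step 3: at (-1.6, 0.4), ∇E = (-1.6, 2.4) → (-1.6, 0.4) − 0.1·(-1.6, 2.4) = (-1.44, 0.16)
Step 4: at (-1.44, 0.16), ∇E = (-0.64, 0.96) → (-1.44, 0.16) − 0.1·(-0.64, 0.96) = (-1.376, 0.064)
E(-1.376, 0.064) = -5.315584

-5.315584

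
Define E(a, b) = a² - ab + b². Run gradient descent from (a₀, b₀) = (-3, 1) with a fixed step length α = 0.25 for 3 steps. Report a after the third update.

∇E = (2a - b, -a + 2b)
Step 1: at (-3, 1), ∇E = (-7, 5) → (-3, 1) − 0.25·(-7, 5) = (-1.25, -0.25)
Step 2: at (-1.25, -0.25), ∇E = (-2.25, 0.75) → (-1.25, -0.25) − 0.25·(-2.25, 0.75) = (-0.6875, -0.4375)
Step 3: at (-0.6875, -0.4375), ∇E = (-0.9375, -0.1875) → (-0.6875, -0.4375) − 0.25·(-0.9375, -0.1875) = (-0.453125, -0.390625)
a = -0.453125

-0.453125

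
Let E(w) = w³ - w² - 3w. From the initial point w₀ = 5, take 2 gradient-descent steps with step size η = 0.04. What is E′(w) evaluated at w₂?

E′(w) = 3w² - 2w - 3
w₁ = 5 − 0.04·62 = 2.52
w₂ = 2.52 − 0.04·11.0112 = 2.079552
E′(w) at (2.079552) = 5.814505562112

5.814505562112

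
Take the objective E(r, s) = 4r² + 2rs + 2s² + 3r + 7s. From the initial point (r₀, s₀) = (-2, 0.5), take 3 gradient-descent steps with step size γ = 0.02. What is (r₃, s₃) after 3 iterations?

(-1.377632, 0.196704)

∇E = (8r + 2s + 3, 2r + 4s + 7)
Step 1: at (-2, 0.5), ∇E = (-12, 5) → (-2, 0.5) − 0.02·(-12, 5) = (-1.76, 0.4)
Step 2: at (-1.76, 0.4), ∇E = (-10.28, 5.08) → (-1.76, 0.4) − 0.02·(-10.28, 5.08) = (-1.5544, 0.2984)
Step 3: at (-1.5544, 0.2984), ∇E = (-8.8384, 5.0848) → (-1.5544, 0.2984) − 0.02·(-8.8384, 5.0848) = (-1.377632, 0.196704)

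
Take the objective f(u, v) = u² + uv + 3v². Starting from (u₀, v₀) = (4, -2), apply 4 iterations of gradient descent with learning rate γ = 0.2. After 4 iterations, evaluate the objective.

0.5144576

∇f = (2u + v, u + 6v)
(u₁, v₁) = (4, -2) − 0.2·(6, -8) = (2.8, -0.4)
(u₂, v₂) = (2.8, -0.4) − 0.2·(5.2, 0.4) = (1.76, -0.48)
(u₃, v₃) = (1.76, -0.48) − 0.2·(3.04, -1.12) = (1.152, -0.256)
(u₄, v₄) = (1.152, -0.256) − 0.2·(2.048, -0.384) = (0.7424, -0.1792)
f(0.7424, -0.1792) = 0.5144576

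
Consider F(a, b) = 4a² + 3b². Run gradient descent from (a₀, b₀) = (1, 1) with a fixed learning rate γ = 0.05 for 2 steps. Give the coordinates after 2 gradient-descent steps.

(0.36, 0.49)

∇F = (8a, 6b)
(a₁, b₁) = (1, 1) − 0.05·(8, 6) = (0.6, 0.7)
(a₂, b₂) = (0.6, 0.7) − 0.05·(4.8, 4.2) = (0.36, 0.49)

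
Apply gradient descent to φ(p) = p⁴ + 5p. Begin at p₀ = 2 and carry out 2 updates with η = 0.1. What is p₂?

φ′(p) = 4p³ + 5
p₁ = 2 − 0.1·37 = -1.7
p₂ = -1.7 − 0.1·(-14.652) = -0.2348

-0.2348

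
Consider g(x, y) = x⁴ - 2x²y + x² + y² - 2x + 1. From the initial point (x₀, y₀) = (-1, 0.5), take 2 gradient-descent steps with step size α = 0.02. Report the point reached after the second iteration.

∇g = (4x³ - 4xy + 2x - 2, -2x² + 2y)
(x₁, y₁) = (-1, 0.5) − 0.02·(-6, -1) = (-0.88, 0.52)
(x₂, y₂) = (-0.88, 0.52) − 0.02·(-4.655488, -0.5088) = (-0.78689024, 0.530176)

(-0.78689024, 0.530176)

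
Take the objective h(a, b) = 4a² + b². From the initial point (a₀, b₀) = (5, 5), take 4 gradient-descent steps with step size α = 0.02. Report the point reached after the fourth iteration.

∇h = (8a, 2b)
Step 1: at (5, 5), ∇h = (40, 10) → (5, 5) − 0.02·(40, 10) = (4.2, 4.8)
Step 2: at (4.2, 4.8), ∇h = (33.6, 9.6) → (4.2, 4.8) − 0.02·(33.6, 9.6) = (3.528, 4.608)
Step 3: at (3.528, 4.608), ∇h = (28.224, 9.216) → (3.528, 4.608) − 0.02·(28.224, 9.216) = (2.96352, 4.42368)
Step 4: at (2.96352, 4.42368), ∇h = (23.70816, 8.84736) → (2.96352, 4.42368) − 0.02·(23.70816, 8.84736) = (2.4893568, 4.2467328)

(2.4893568, 4.2467328)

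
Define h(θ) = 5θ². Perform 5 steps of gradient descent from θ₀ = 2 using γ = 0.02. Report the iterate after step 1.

h′(θ) = 10θ
θ₁ = 2 − 0.02·20 = 1.6

1.6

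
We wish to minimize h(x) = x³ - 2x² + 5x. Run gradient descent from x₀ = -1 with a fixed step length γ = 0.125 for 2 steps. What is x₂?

-6.71875

h′(x) = 3x² - 4x + 5
x₁ = -1 − 0.125·12 = -2.5
x₂ = -2.5 − 0.125·33.75 = -6.71875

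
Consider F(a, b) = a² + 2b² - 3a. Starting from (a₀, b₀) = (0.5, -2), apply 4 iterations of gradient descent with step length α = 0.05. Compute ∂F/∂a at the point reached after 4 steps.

-1.3122

∇F = (2a - 3, 4b)
Step 1: at (0.5, -2), ∇F = (-2, -8) → (0.5, -2) − 0.05·(-2, -8) = (0.6, -1.6)
Step 2: at (0.6, -1.6), ∇F = (-1.8, -6.4) → (0.6, -1.6) − 0.05·(-1.8, -6.4) = (0.69, -1.28)
Step 3: at (0.69, -1.28), ∇F = (-1.62, -5.12) → (0.69, -1.28) − 0.05·(-1.62, -5.12) = (0.771, -1.024)
Step 4: at (0.771, -1.024), ∇F = (-1.458, -4.096) → (0.771, -1.024) − 0.05·(-1.458, -4.096) = (0.8439, -0.8192)
∂F/∂a at (0.8439, -0.8192) = -1.3122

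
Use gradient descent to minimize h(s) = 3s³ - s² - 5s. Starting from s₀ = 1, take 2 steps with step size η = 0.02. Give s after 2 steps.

0.932512

h′(s) = 9s² - 2s - 5
Step 1: h′(1) = 2; s₁ = 1 − 0.02·2 = 0.96
Step 2: h′(0.96) = 1.3744; s₂ = 0.96 − 0.02·1.3744 = 0.932512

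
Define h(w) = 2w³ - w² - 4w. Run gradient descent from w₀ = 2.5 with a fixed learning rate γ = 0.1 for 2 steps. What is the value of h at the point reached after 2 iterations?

h′(w) = 6w² - 2w - 4
Step 1: h′(2.5) = 28.5; w₁ = 2.5 − 0.1·28.5 = -0.35
Step 2: h′(-0.35) = -2.565; w₂ = -0.35 − 0.1·(-2.565) = -0.0935
h(-0.0935) = 0.36362294925

0.36362294925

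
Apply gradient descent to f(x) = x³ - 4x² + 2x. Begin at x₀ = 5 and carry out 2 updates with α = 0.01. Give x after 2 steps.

f′(x) = 3x² - 8x + 2
x₁ = 5 − 0.01·37 = 4.63
x₂ = 4.63 − 0.01·29.2707 = 4.337293

4.337293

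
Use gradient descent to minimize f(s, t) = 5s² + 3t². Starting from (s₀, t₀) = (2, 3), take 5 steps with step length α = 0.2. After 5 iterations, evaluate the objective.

∇f = (10s, 6t)
(s₁, t₁) = (2, 3) − 0.2·(20, 18) = (-2, -0.6)
(s₂, t₂) = (-2, -0.6) − 0.2·(-20, -3.6) = (2, 0.12)
(s₃, t₃) = (2, 0.12) − 0.2·(20, 0.72) = (-2, -0.024)
(s₄, t₄) = (-2, -0.024) − 0.2·(-20, -0.144) = (2, 0.0048)
(s₅, t₅) = (2, 0.0048) − 0.2·(20, 0.0288) = (-2, -0.00096)
f(-2, -0.00096) = 20.0000027648

20.0000027648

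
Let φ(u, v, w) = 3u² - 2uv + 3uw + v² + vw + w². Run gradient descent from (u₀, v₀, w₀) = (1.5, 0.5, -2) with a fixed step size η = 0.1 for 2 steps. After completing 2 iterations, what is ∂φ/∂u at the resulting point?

∇φ = (6u - 2v + 3w, -2u + 2v + w, 3u + v + 2w)
Step 1: at (1.5, 0.5, -2), ∇φ = (2, -4, 1) → (1.5, 0.5, -2) − 0.1·(2, -4, 1) = (1.3, 0.9, -2.1)
Step 2: at (1.3, 0.9, -2.1), ∇φ = (-0.3, -2.9, 0.6) → (1.3, 0.9, -2.1) − 0.1·(-0.3, -2.9, 0.6) = (1.33, 1.19, -2.16)
∂φ/∂u at (1.33, 1.19, -2.16) = -0.88

-0.88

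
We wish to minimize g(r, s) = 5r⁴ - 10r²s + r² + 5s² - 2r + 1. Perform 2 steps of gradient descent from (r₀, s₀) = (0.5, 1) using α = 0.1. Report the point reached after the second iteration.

∇g = (20r³ - 20rs + 2r - 2, -10r² + 10s)
Step 1: at (0.5, 1), ∇g = (-8.5, 7.5) → (0.5, 1) − 0.1·(-8.5, 7.5) = (1.35, 0.25)
Step 2: at (1.35, 0.25), ∇g = (43.1575, -15.725) → (1.35, 0.25) − 0.1·(43.1575, -15.725) = (-2.96575, 1.8225)

(-2.96575, 1.8225)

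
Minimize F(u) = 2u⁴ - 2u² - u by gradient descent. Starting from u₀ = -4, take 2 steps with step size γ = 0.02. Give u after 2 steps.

-27.09833344

F′(u) = 8u³ - 4u - 1
Step 1: F′(-4) = -497; u₁ = -4 − 0.02·(-497) = 5.94
Step 2: F′(5.94) = 1651.916672; u₂ = 5.94 − 0.02·1651.916672 = -27.09833344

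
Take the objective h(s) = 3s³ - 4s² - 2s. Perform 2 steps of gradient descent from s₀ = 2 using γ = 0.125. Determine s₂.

-0.3203125

h′(s) = 9s² - 8s - 2
Step 1: h′(2) = 18; s₁ = 2 − 0.125·18 = -0.25
Step 2: h′(-0.25) = 0.5625; s₂ = -0.25 − 0.125·0.5625 = -0.3203125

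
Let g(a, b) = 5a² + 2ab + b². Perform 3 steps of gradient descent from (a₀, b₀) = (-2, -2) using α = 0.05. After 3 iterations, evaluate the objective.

∇g = (10a + 2b, 2a + 2b)
Step 1: at (-2, -2), ∇g = (-24, -8) → (-2, -2) − 0.05·(-24, -8) = (-0.8, -1.6)
Step 2: at (-0.8, -1.6), ∇g = (-11.2, -4.8) → (-0.8, -1.6) − 0.05·(-11.2, -4.8) = (-0.24, -1.36)
Step 3: at (-0.24, -1.36), ∇g = (-5.12, -3.2) → (-0.24, -1.36) − 0.05·(-5.12, -3.2) = (0.016, -1.2)
g(0.016, -1.2) = 1.40288

1.40288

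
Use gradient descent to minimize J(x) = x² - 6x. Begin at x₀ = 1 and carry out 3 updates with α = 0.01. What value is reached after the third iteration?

J′(x) = 2x - 6
x₁ = 1 − 0.01·(-4) = 1.04
x₂ = 1.04 − 0.01·(-3.92) = 1.0792
x₃ = 1.0792 − 0.01·(-3.8416) = 1.117616

1.117616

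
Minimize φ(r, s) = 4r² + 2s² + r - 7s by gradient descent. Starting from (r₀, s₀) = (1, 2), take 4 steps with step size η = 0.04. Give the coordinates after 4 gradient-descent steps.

∇φ = (8r + 1, 4s - 7)
(r₁, s₁) = (1, 2) − 0.04·(9, 1) = (0.64, 1.96)
(r₂, s₂) = (0.64, 1.96) − 0.04·(6.12, 0.84) = (0.3952, 1.9264)
(r₃, s₃) = (0.3952, 1.9264) − 0.04·(4.1616, 0.7056) = (0.228736, 1.898176)
(r₄, s₄) = (0.228736, 1.898176) − 0.04·(2.829888, 0.592704) = (0.11554048, 1.87446784)

(0.11554048, 1.87446784)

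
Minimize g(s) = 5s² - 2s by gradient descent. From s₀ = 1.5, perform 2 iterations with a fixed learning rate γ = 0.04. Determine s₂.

0.668

g′(s) = 10s - 2
s₁ = 1.5 − 0.04·13 = 0.98
s₂ = 0.98 − 0.04·7.8 = 0.668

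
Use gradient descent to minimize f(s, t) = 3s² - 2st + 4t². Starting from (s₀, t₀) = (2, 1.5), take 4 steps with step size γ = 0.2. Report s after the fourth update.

-0.0608

∇f = (6s - 2t, -2s + 8t)
Step 1: at (2, 1.5), ∇f = (9, 8) → (2, 1.5) − 0.2·(9, 8) = (0.2, -0.1)
Step 2: at (0.2, -0.1), ∇f = (1.4, -1.2) → (0.2, -0.1) − 0.2·(1.4, -1.2) = (-0.08, 0.14)
Step 3: at (-0.08, 0.14), ∇f = (-0.76, 1.28) → (-0.08, 0.14) − 0.2·(-0.76, 1.28) = (0.072, -0.116)
Step 4: at (0.072, -0.116), ∇f = (0.664, -1.072) → (0.072, -0.116) − 0.2·(0.664, -1.072) = (-0.0608, 0.0984)
s = -0.0608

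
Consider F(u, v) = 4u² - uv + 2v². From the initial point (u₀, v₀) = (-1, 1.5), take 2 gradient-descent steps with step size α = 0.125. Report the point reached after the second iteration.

(0.078125, 0.3359375)

∇F = (8u - v, -u + 4v)
Step 1: at (-1, 1.5), ∇F = (-9.5, 7) → (-1, 1.5) − 0.125·(-9.5, 7) = (0.1875, 0.625)
Step 2: at (0.1875, 0.625), ∇F = (0.875, 2.3125) → (0.1875, 0.625) − 0.125·(0.875, 2.3125) = (0.078125, 0.3359375)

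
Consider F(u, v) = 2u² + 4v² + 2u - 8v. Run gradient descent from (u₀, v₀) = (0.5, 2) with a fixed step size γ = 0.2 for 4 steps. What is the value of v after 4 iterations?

∇F = (4u + 2, 8v - 8)
Step 1: at (0.5, 2), ∇F = (4, 8) → (0.5, 2) − 0.2·(4, 8) = (-0.3, 0.4)
Step 2: at (-0.3, 0.4), ∇F = (0.8, -4.8) → (-0.3, 0.4) − 0.2·(0.8, -4.8) = (-0.46, 1.36)
Step 3: at (-0.46, 1.36), ∇F = (0.16, 2.88) → (-0.46, 1.36) − 0.2·(0.16, 2.88) = (-0.492, 0.784)
Step 4: at (-0.492, 0.784), ∇F = (0.032, -1.728) → (-0.492, 0.784) − 0.2·(0.032, -1.728) = (-0.4984, 1.1296)
v = 1.1296

1.1296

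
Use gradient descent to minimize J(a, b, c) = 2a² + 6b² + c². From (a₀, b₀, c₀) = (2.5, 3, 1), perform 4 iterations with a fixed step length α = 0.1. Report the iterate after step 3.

(0.54, -0.024, 0.512)

∇J = (4a, 12b, 2c)
(a₁, b₁, c₁) = (2.5, 3, 1) − 0.1·(10, 36, 2) = (1.5, -0.6, 0.8)
(a₂, b₂, c₂) = (1.5, -0.6, 0.8) − 0.1·(6, -7.2, 1.6) = (0.9, 0.12, 0.64)
(a₃, b₃, c₃) = (0.9, 0.12, 0.64) − 0.1·(3.6, 1.44, 1.28) = (0.54, -0.024, 0.512)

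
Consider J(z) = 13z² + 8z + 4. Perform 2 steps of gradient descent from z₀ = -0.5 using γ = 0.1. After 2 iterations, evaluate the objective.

5.92

J′(z) = 26z + 8
Step 1: J′(-0.5) = -5; z₁ = -0.5 − 0.1·(-5) = 0
Step 2: J′(0) = 8; z₂ = 0 − 0.1·8 = -0.8
J(-0.8) = 5.92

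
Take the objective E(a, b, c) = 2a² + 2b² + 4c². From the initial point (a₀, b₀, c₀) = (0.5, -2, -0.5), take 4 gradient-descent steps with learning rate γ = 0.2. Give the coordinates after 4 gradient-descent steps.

(0.0008, -0.0032, -0.0648)

∇E = (4a, 4b, 8c)
Step 1: at (0.5, -2, -0.5), ∇E = (2, -8, -4) → (0.5, -2, -0.5) − 0.2·(2, -8, -4) = (0.1, -0.4, 0.3)
Step 2: at (0.1, -0.4, 0.3), ∇E = (0.4, -1.6, 2.4) → (0.1, -0.4, 0.3) − 0.2·(0.4, -1.6, 2.4) = (0.02, -0.08, -0.18)
Step 3: at (0.02, -0.08, -0.18), ∇E = (0.08, -0.32, -1.44) → (0.02, -0.08, -0.18) − 0.2·(0.08, -0.32, -1.44) = (0.004, -0.016, 0.108)
Step 4: at (0.004, -0.016, 0.108), ∇E = (0.016, -0.064, 0.864) → (0.004, -0.016, 0.108) − 0.2·(0.016, -0.064, 0.864) = (0.0008, -0.0032, -0.0648)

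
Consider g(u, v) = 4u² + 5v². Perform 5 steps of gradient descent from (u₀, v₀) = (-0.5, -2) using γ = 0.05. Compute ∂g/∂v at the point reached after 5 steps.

∇g = (8u, 10v)
Step 1: at (-0.5, -2), ∇g = (-4, -20) → (-0.5, -2) − 0.05·(-4, -20) = (-0.3, -1)
Step 2: at (-0.3, -1), ∇g = (-2.4, -10) → (-0.3, -1) − 0.05·(-2.4, -10) = (-0.18, -0.5)
Step 3: at (-0.18, -0.5), ∇g = (-1.44, -5) → (-0.18, -0.5) − 0.05·(-1.44, -5) = (-0.108, -0.25)
Step 4: at (-0.108, -0.25), ∇g = (-0.864, -2.5) → (-0.108, -0.25) − 0.05·(-0.864, -2.5) = (-0.0648, -0.125)
Step 5: at (-0.0648, -0.125), ∇g = (-0.5184, -1.25) → (-0.0648, -0.125) − 0.05·(-0.5184, -1.25) = (-0.03888, -0.0625)
∂g/∂v at (-0.03888, -0.0625) = -0.625

-0.625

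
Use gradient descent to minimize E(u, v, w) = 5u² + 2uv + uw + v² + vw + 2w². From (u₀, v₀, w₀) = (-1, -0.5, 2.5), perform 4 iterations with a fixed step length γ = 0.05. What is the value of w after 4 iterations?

∇E = (10u + 2v + w, 2u + 2v + w, u + v + 4w)
(u₁, v₁, w₁) = (-1, -0.5, 2.5) − 0.05·(-8.5, -0.5, 8.5) = (-0.575, -0.475, 2.075)
(u₂, v₂, w₂) = (-0.575, -0.475, 2.075) − 0.05·(-4.625, -0.025, 7.25) = (-0.34375, -0.47375, 1.7125)
(u₃, v₃, w₃) = (-0.34375, -0.47375, 1.7125) − 0.05·(-2.6725, 0.0775, 6.0325) = (-0.210125, -0.477625, 1.410875)
(u₄, v₄, w₄) = (-0.210125, -0.477625, 1.410875) − 0.05·(-1.645625, 0.035375, 4.95575) = (-0.12784375, -0.47939375, 1.1630875)
w = 1.1630875

1.1630875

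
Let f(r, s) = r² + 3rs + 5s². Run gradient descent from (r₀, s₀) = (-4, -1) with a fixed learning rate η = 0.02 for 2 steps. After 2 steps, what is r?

-3.5952

∇f = (2r + 3s, 3r + 10s)
Step 1: at (-4, -1), ∇f = (-11, -22) → (-4, -1) − 0.02·(-11, -22) = (-3.78, -0.56)
Step 2: at (-3.78, -0.56), ∇f = (-9.24, -16.94) → (-3.78, -0.56) − 0.02·(-9.24, -16.94) = (-3.5952, -0.2212)
r = -3.5952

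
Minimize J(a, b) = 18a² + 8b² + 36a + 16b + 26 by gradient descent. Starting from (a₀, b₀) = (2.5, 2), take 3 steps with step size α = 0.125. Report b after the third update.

-4

∇J = (36a + 36, 16b + 16)
Step 1: at (2.5, 2), ∇J = (126, 48) → (2.5, 2) − 0.125·(126, 48) = (-13.25, -4)
Step 2: at (-13.25, -4), ∇J = (-441, -48) → (-13.25, -4) − 0.125·(-441, -48) = (41.875, 2)
Step 3: at (41.875, 2), ∇J = (1543.5, 48) → (41.875, 2) − 0.125·(1543.5, 48) = (-151.0625, -4)
b = -4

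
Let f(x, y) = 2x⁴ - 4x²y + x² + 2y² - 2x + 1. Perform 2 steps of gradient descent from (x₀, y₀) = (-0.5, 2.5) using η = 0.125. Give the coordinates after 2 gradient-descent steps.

∇f = (8x³ - 8xy + 2x - 2, -4x² + 4y)
Step 1: at (-0.5, 2.5), ∇f = (6, 9) → (-0.5, 2.5) − 0.125·(6, 9) = (-1.25, 1.375)
Step 2: at (-1.25, 1.375), ∇f = (-6.375, -0.75) → (-1.25, 1.375) − 0.125·(-6.375, -0.75) = (-0.453125, 1.46875)

(-0.453125, 1.46875)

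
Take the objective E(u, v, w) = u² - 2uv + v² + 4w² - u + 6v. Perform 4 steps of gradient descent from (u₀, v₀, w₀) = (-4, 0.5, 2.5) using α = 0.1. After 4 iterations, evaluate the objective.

∇E = (2u - 2v - 1, -2u + 2v + 6, 8w)
(u₁, v₁, w₁) = (-4, 0.5, 2.5) − 0.1·(-10, 15, 20) = (-3, -1, 0.5)
(u₂, v₂, w₂) = (-3, -1, 0.5) − 0.1·(-5, 10, 4) = (-2.5, -2, 0.1)
(u₃, v₃, w₃) = (-2.5, -2, 0.1) − 0.1·(-2, 7, 0.8) = (-2.3, -2.7, 0.02)
(u₄, v₄, w₄) = (-2.3, -2.7, 0.02) − 0.1·(-0.2, 5.2, 0.16) = (-2.28, -3.22, 0.004)
E(-2.28, -3.22, 0.004) = -16.156336

-16.156336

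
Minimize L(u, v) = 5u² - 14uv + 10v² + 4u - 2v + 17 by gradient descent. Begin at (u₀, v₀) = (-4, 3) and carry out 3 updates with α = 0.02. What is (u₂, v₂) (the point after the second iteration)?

(-1.8304, -0.2112)

∇L = (10u - 14v + 4, -14u + 20v - 2)
(u₁, v₁) = (-4, 3) − 0.02·(-78, 114) = (-2.44, 0.72)
(u₂, v₂) = (-2.44, 0.72) − 0.02·(-30.48, 46.56) = (-1.8304, -0.2112)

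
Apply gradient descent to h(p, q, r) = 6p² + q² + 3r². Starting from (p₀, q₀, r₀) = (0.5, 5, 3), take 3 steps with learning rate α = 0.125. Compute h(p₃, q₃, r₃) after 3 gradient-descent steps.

∇h = (12p, 2q, 6r)
Step 1: at (0.5, 5, 3), ∇h = (6, 10, 18) → (0.5, 5, 3) − 0.125·(6, 10, 18) = (-0.25, 3.75, 0.75)
Step 2: at (-0.25, 3.75, 0.75), ∇h = (-3, 7.5, 4.5) → (-0.25, 3.75, 0.75) − 0.125·(-3, 7.5, 4.5) = (0.125, 2.8125, 0.1875)
Step 3: at (0.125, 2.8125, 0.1875), ∇h = (1.5, 5.625, 1.125) → (0.125, 2.8125, 0.1875) − 0.125·(1.5, 5.625, 1.125) = (-0.0625, 2.109375, 0.046875)
h(-0.0625, 2.109375, 0.046875) = 4.4794921875

4.4794921875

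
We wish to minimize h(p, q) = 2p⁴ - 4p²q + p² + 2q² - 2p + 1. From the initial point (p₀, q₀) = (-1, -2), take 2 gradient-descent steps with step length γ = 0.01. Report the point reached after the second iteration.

(-0.54745216, -1.784064)

∇h = (8p³ - 8pq + 2p - 2, -4p² + 4q)
(p₁, q₁) = (-1, -2) − 0.01·(-28, -12) = (-0.72, -1.88)
(p₂, q₂) = (-0.72, -1.88) − 0.01·(-17.254784, -9.5936) = (-0.54745216, -1.784064)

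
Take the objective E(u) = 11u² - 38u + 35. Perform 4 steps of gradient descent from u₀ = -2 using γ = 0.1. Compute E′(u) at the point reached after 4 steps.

-170.0352

E′(u) = 22u - 38
Step 1: E′(-2) = -82; u₁ = -2 − 0.1·(-82) = 6.2
Step 2: E′(6.2) = 98.4; u₂ = 6.2 − 0.1·98.4 = -3.64
Step 3: E′(-3.64) = -118.08; u₃ = -3.64 − 0.1·(-118.08) = 8.168
Step 4: E′(8.168) = 141.696; u₄ = 8.168 − 0.1·141.696 = -6.0016
E′(u) at (-6.0016) = -170.0352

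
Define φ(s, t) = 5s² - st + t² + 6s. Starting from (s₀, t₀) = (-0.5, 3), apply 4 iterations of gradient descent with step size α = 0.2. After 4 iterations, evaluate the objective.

∇φ = (10s - t + 6, -s + 2t)
(s₁, t₁) = (-0.5, 3) − 0.2·(-2, 6.5) = (-0.1, 1.7)
(s₂, t₂) = (-0.1, 1.7) − 0.2·(3.3, 3.5) = (-0.76, 1)
(s₃, t₃) = (-0.76, 1) − 0.2·(-2.6, 2.76) = (-0.24, 0.448)
(s₄, t₄) = (-0.24, 0.448) − 0.2·(3.152, 1.136) = (-0.8704, 0.2208)
φ(-0.8704, 0.2208) = -1.19348224

-1.19348224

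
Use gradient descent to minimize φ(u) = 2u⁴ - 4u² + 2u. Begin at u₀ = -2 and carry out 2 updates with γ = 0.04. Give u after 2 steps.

φ′(u) = 8u³ - 8u + 2
u₁ = -2 − 0.04·(-46) = -0.16
u₂ = -0.16 − 0.04·3.247232 = -0.28988928

-0.28988928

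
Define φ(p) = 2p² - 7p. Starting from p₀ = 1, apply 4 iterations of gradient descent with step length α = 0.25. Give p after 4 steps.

1.75

φ′(p) = 4p - 7
p₁ = 1 − 0.25·(-3) = 1.75
p₂ = 1.75 − 0.25·0 = 1.75
p₃ = 1.75 − 0.25·0 = 1.75
p₄ = 1.75 − 0.25·0 = 1.75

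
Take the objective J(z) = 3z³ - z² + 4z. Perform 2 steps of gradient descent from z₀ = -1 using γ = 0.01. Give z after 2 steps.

J′(z) = 9z² - 2z + 4
Step 1: J′(-1) = 15; z₁ = -1 − 0.01·15 = -1.15
Step 2: J′(-1.15) = 18.2025; z₂ = -1.15 − 0.01·18.2025 = -1.332025

-1.332025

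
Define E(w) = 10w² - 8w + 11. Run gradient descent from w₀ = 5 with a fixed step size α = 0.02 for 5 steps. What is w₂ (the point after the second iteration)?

2.056

E′(w) = 20w - 8
Step 1: E′(5) = 92; w₁ = 5 − 0.02·92 = 3.16
Step 2: E′(3.16) = 55.2; w₂ = 3.16 − 0.02·55.2 = 2.056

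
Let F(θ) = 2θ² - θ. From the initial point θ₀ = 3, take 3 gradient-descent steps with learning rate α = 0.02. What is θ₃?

F′(θ) = 4θ - 1
Step 1: F′(3) = 11; θ₁ = 3 − 0.02·11 = 2.78
Step 2: F′(2.78) = 10.12; θ₂ = 2.78 − 0.02·10.12 = 2.5776
Step 3: F′(2.5776) = 9.3104; θ₃ = 2.5776 − 0.02·9.3104 = 2.391392

2.391392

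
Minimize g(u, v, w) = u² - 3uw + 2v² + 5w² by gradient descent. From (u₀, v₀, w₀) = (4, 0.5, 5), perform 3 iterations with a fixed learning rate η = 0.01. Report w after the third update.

3.975906

∇g = (2u - 3w, 4v, -3u + 10w)
(u₁, v₁, w₁) = (4, 0.5, 5) − 0.01·(-7, 2, 38) = (4.07, 0.48, 4.62)
(u₂, v₂, w₂) = (4.07, 0.48, 4.62) − 0.01·(-5.72, 1.92, 33.99) = (4.1272, 0.4608, 4.2801)
(u₃, v₃, w₃) = (4.1272, 0.4608, 4.2801) − 0.01·(-4.5859, 1.8432, 30.4194) = (4.173059, 0.442368, 3.975906)
w = 3.975906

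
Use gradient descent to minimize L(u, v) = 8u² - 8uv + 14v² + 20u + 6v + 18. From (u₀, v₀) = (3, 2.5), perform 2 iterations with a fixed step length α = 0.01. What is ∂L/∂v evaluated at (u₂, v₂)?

∇L = (16u - 8v + 20, -8u + 28v + 6)
(u₁, v₁) = (3, 2.5) − 0.01·(48, 52) = (2.52, 1.98)
(u₂, v₂) = (2.52, 1.98) − 0.01·(44.48, 41.28) = (2.0752, 1.5672)
∂L/∂v at (2.0752, 1.5672) = 33.28

33.28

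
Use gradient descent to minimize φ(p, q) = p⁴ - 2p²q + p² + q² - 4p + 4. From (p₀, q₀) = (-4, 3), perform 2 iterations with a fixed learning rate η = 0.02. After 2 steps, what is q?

3.3856

∇φ = (4p³ - 4pq + 2p - 4, -2p² + 2q)
(p₁, q₁) = (-4, 3) − 0.02·(-220, -26) = (0.4, 3.52)
(p₂, q₂) = (0.4, 3.52) − 0.02·(-8.576, 6.72) = (0.57152, 3.3856)
q = 3.3856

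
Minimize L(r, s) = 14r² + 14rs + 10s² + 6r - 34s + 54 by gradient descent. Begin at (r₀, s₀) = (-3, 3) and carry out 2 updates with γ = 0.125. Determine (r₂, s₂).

∇L = (28r + 14s + 6, 14r + 20s - 34)
Step 1: at (-3, 3), ∇L = (-36, -16) → (-3, 3) − 0.125·(-36, -16) = (1.5, 5)
Step 2: at (1.5, 5), ∇L = (118, 87) → (1.5, 5) − 0.125·(118, 87) = (-13.25, -5.875)

(-13.25, -5.875)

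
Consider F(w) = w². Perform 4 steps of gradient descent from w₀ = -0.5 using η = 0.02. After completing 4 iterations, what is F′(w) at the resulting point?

-0.84934656

F′(w) = 2w
Step 1: F′(-0.5) = -1; w₁ = -0.5 − 0.02·(-1) = -0.48
Step 2: F′(-0.48) = -0.96; w₂ = -0.48 − 0.02·(-0.96) = -0.4608
Step 3: F′(-0.4608) = -0.9216; w₃ = -0.4608 − 0.02·(-0.9216) = -0.442368
Step 4: F′(-0.442368) = -0.884736; w₄ = -0.442368 − 0.02·(-0.884736) = -0.42467328
F′(w) at (-0.42467328) = -0.84934656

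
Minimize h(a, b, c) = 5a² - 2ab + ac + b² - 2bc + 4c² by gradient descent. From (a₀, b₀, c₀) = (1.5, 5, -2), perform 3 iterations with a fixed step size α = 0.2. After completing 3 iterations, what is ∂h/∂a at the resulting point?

∇h = (10a - 2b + c, -2a + 2b - 2c, a - 2b + 8c)
(a₁, b₁, c₁) = (1.5, 5, -2) − 0.2·(3, 11, -24.5) = (0.9, 2.8, 2.9)
(a₂, b₂, c₂) = (0.9, 2.8, 2.9) − 0.2·(6.3, -2, 18.5) = (-0.36, 3.2, -0.8)
(a₃, b₃, c₃) = (-0.36, 3.2, -0.8) − 0.2·(-10.8, 8.72, -13.16) = (1.8, 1.456, 1.832)
∂h/∂a at (1.8, 1.456, 1.832) = 16.92

16.92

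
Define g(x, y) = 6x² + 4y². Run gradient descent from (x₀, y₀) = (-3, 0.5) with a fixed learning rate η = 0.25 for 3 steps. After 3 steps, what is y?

∇g = (12x, 8y)
Step 1: at (-3, 0.5), ∇g = (-36, 4) → (-3, 0.5) − 0.25·(-36, 4) = (6, -0.5)
Step 2: at (6, -0.5), ∇g = (72, -4) → (6, -0.5) − 0.25·(72, -4) = (-12, 0.5)
Step 3: at (-12, 0.5), ∇g = (-144, 4) → (-12, 0.5) − 0.25·(-144, 4) = (24, -0.5)
y = -0.5

-0.5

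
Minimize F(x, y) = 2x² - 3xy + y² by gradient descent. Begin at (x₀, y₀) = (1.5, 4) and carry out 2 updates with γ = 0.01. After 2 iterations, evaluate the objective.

1.61977543

∇F = (4x - 3y, -3x + 2y)
(x₁, y₁) = (1.5, 4) − 0.01·(-6, 3.5) = (1.56, 3.965)
(x₂, y₂) = (1.56, 3.965) − 0.01·(-5.655, 3.25) = (1.61655, 3.9325)
F(1.61655, 3.9325) = 1.61977543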